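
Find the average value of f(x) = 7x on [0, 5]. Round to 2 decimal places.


Average value = 1/(b-a) * integral from a to b of f(x) dx
First compute the integral of 7x:
F(x) = (7/2)x^2
F(5) = 7/2 * 25 + 0 * 5 = 175/2
F(0) = 7/2 * 0 + 0 * 0 = 0
Integral = 175/2 - 0 = 175/2
Average = (175/2) / (5 - 0) = (175/2) / 5
= 35/2 = 17.50

17.50


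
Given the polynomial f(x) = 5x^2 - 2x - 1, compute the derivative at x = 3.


Differentiate term by term using power and sum rules:
f(x) = 5x^2 - 2x - 1
f'(x) = 10x - 2
Substitute x = 3:
f'(3) = 10 * 3 - 2
= 30 - 2
= 28

28


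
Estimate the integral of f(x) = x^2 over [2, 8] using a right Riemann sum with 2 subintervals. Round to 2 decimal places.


Right Riemann sum uses right endpoints of each subinterval.
Interval: [2, 8], n = 2
dx = (8 - 2) / 2 = 3
Right endpoints: [5, 8]
f values: [25, 64]
Sum = dx * (sum of f values)
= 3 * 89
= 267 = 267.00

267.00


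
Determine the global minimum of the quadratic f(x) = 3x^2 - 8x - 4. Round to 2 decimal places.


For a quadratic f(x) = ax^2 + bx + c with a > 0, the minimum is at the vertex.
Vertex x-coordinate: x = -b/(2a)
x = -(-8) / (2 * 3)
x = 8/6 = 4/3
Substitute back to find the minimum value:
f(4/3) = 3 * (4/3)^2 - 8 * (4/3) - 4
= 16/3 - 32/3 - 4
= -28/3 ≈ -9.33

-9.33


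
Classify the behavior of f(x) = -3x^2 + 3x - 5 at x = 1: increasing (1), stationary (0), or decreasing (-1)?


Compute f'(x) to determine behavior:
f'(x) = -6x + 3
f'(1) = -6 * 1 + 3
= -6 + 3
= -3
Since f'(1) < 0, the function is decreasing (-1)

-1


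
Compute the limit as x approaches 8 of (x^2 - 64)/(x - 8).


Direct substitution gives 0/0, so we factor the numerator.
Factor: (x^2 - 64) = (x - 8)(x + 8)
Cancel the common factor (x - 8):
(x^2 - 64)/(x - 8) = (x + 8)
Now substitute x = 8:
= (8 + 8) = 16

16


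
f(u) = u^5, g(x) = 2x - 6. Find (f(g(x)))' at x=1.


Using the chain rule: (f(g(x)))' = f'(g(x)) * g'(x)
First, find g(1):
g(1) = 2 * 1 - 6 = -4
Next, f'(u) = 5u^4
And g'(x) = 2
So f'(g(1)) * g'(1)
= 5 * (-4)^4 * 2
= 5 * 256 * 2
= 2560

2560


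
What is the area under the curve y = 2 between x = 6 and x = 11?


The area under a constant function y = 2 is a rectangle.
Width = 11 - 6 = 5
Height = 2
Area = width * height
= 5 * 2
= 10

10


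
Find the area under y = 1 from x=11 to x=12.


The area under a constant function y = 1 is a rectangle.
Width = 12 - 11 = 1
Height = 1
Area = width * height
= 1 * 1
= 1

1


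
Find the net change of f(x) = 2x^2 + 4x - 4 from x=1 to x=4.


Net change = f(b) - f(a)
f(x) = 2x^2 + 4x - 4
Compute f(4):
f(4) = 2 * 4^2 + 4 * 4 - 4
= 32 + 16 - 4
= 44
Compute f(1):
f(1) = 2 * 1^2 + 4 * 1 - 4
= 2 + 4 - 4
= 2
Net change = 44 - 2 = 42

42


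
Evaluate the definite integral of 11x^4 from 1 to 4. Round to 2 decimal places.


Find the antiderivative of 11x^4:
F(x) = 11/5 * x^5
Apply the Fundamental Theorem of Calculus:
F(4) - F(1)
= 11/5 * 4^5 - 11/5 * 1^5
= 11/5 * (1024 - 1)
= 11/5 * 1023
= 11253/5 = 2250.60

2250.60


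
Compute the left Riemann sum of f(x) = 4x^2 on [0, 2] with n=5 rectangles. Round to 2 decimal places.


Left Riemann sum uses left endpoints of each subinterval.
Interval: [0, 2], n = 5
dx = (2 - 0) / 5 = 2/5
Left endpoints: [0, 2/5, 4/5, 6/5, 8/5]
f values: [0, 16/25, 64/25, 144/25, 256/25]
Sum = dx * (sum of f values)
= 2/5 * 96/5
= 192/25 = 7.68

7.68


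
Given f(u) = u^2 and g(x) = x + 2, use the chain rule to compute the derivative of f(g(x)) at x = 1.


Using the chain rule: (f(g(x)))' = f'(g(x)) * g'(x)
First, find g(1):
g(1) = 1 * 1 + 2 = 3
Next, f'(u) = 2u
And g'(x) = 1
So f'(g(1)) * g'(1)
= 2 * 3 * 1
= 6

6


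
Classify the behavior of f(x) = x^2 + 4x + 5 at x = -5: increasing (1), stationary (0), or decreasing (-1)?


Compute f'(x) to determine behavior:
f'(x) = 2x + 4
f'(-5) = 2 * (-5) + 4
= -10 + 4
= -6
Since f'(-5) < 0, the function is decreasing (-1)

-1


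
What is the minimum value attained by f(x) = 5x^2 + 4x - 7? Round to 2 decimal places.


For a quadratic f(x) = ax^2 + bx + c with a > 0, the minimum is at the vertex.
Vertex x-coordinate: x = -b/(2a)
x = -(4) / (2 * 5)
x = -4/10 = -2/5
Substitute back to find the minimum value:
f(-2/5) = 5 * (-2/5)^2 + 4 * (-2/5) - 7
= 4/5 - 8/5 - 7
= -39/5 = -7.80

-7.80


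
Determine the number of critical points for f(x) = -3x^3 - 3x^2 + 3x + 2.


Find where f'(x) = 0:
f(x) = -3x^3 - 3x^2 + 3x + 2
f'(x) = -9x^2 - 6x + 3
This is a quadratic in x. Use the discriminant to count real roots.
Discriminant = (-6)^2 - 4 * (-9) * 3
= 36 - (-108)
= 144
Since discriminant > 0, f'(x) = 0 has 2 real solutions.
Number of critical points: 2

2


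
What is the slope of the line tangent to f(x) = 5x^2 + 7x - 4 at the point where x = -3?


The slope of the tangent line equals f'(x) at the point.
f(x) = 5x^2 + 7x - 4
f'(x) = 10x + 7
At x = -3:
f'(-3) = 10 * (-3) + 7
= -30 + 7
= -23

-23


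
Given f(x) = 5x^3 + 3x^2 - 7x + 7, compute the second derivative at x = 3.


First derivative:
f'(x) = 15x^2 + 6x - 7
Second derivative:
f''(x) = 30x + 6
Substitute x = 3:
f''(3) = 30 * 3 + 6
= 90 + 6
= 96

96


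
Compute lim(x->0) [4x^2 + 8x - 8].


Since polynomials are continuous, we use direct substitution.
lim(x->0) of 4x^2 + 8x - 8
= 4 * 0^2 + 8 * 0 - 8
= 0 + 0 - 8
= -8

-8


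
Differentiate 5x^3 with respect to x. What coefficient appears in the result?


We apply the power rule: d/dx [ax^n] = a*n * x^(n-1)
d/dx [5x^3]
= 5 * 3 * x^(3-1)
= 15x^2
The coefficient is 15

15


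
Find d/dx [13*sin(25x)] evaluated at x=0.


Apply the chain rule to differentiate 13*sin(25x):
d/dx [13*sin(25x)]
= 13 * cos(25x) * d/dx(25x)
= 13 * 25 * cos(25x)
= 325 * cos(25x)
Evaluate at x = 0:
= 325 * cos(0)
= 325 * 1
= 325

325


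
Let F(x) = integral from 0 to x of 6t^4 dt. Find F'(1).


By the Fundamental Theorem of Calculus (Part 1):
If F(x) = integral from 0 to x of f(t) dt, then F'(x) = f(x)
Here f(t) = 6t^4
So F'(x) = 6x^4
Evaluate at x = 1:
F'(1) = 6 * 1^4
= 6 * 1
= 6

6


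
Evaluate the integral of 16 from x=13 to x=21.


The integral of a constant k over [a, b] equals k * (b - a).
integral from 13 to 21 of 16 dx
= 16 * (21 - 13)
= 16 * 8
= 128

128


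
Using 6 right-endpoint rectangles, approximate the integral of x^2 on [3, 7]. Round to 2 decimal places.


Right Riemann sum uses right endpoints of each subinterval.
Interval: [3, 7], n = 6
dx = (7 - 3) / 6 = 2/3
Right endpoints: [11/3, 13/3, 5, 17/3, 19/3, 7]
f values: [121/9, 169/9, 25, 289/9, 361/9, 49]
Sum = dx * (sum of f values)
= 2/3 * 1606/9
= 3212/27 ≈ 118.96

118.96


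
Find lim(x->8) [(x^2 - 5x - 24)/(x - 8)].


Direct substitution gives 0/0, so we factor the numerator.
Factor: (x^2 - 5x - 24) = (x - 8)(x + 3)
Cancel the common factor (x - 8):
(x^2 - 5x - 24)/(x - 8) = (x + 3)
Now substitute x = 8:
= (8) - (-3) = 11

11


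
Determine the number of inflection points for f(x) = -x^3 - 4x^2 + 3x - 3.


Inflection points occur where f''(x) = 0 and concavity changes.
f(x) = -x^3 - 4x^2 + 3x - 3
f'(x) = -3x^2 - 8x + 3
f''(x) = -6x - 8
Set f''(x) = 0:
-6x - 8 = 0
x = 8 / (-6) = -4/3
Since f''(x) is linear (degree 1), it changes sign at this point.
Therefore there is exactly 1 inflection point.

1


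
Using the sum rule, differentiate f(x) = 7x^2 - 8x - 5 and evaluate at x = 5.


Differentiate term by term using power and sum rules:
f(x) = 7x^2 - 8x - 5
f'(x) = 14x - 8
Substitute x = 5:
f'(5) = 14 * 5 - 8
= 70 - 8
= 62

62


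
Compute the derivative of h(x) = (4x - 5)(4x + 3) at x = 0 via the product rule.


Let u(x) = 4x - 5 and v(x) = 4x + 3
u'(x) = 4
v'(x) = 4
Product rule: h'(x) = u'(x)*v(x) + u(x)*v'(x)
= 4 * (4x + 3) + (4x - 5) * 4
At x = 0:
u(0) = 4 * 0 - 5 = -5
v(0) = 4 * 0 + 3 = 3
h'(0) = 4 * 3 + (-5) * 4
= 12 - 20
= -8

-8


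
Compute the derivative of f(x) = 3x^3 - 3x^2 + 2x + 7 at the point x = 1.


Differentiate f(x) = 3x^3 - 3x^2 + 2x + 7 term by term:
f'(x) = 9x^2 - 6x + 2
Substitute x = 1:
f'(1) = 9 * 1^2 - 6 * 1 + 2
= 9 - 6 + 2
= 5

5


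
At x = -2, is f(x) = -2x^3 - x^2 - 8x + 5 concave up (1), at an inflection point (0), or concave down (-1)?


Concavity is determined by the sign of f''(x).
f(x) = -2x^3 - x^2 - 8x + 5
f'(x) = -6x^2 - 2x - 8
f''(x) = -12x - 2
f''(-2) = -12 * (-2) - 2
= 24 - 2
= 22
Since f''(-2) > 0, the function is concave up (1)

1


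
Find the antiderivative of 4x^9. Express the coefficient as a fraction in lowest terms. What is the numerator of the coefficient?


Apply the power rule for integration:
integral of ax^n dx = a/(n+1) * x^(n+1) + C
integral of 4x^9 dx
= 4/10 * x^10 + C
= 2/5 * x^10 + C
The coefficient in lowest terms is 2/5, and its numerator is 2

2


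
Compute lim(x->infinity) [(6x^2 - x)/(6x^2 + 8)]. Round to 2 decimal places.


For limits at infinity with equal-degree polynomials,
we compare leading coefficients.
Numerator leading term: 6x^2
Denominator leading term: 6x^2
Divide both by x^2:
lim = (6 - 1/x) / (6 + 8/x^2)
As x -> infinity, the 1/x and 1/x^2 terms vanish:
= 6/6 = 1 = 1.00

1.00


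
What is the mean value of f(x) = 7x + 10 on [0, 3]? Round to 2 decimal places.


Average value = 1/(b-a) * integral from a to b of f(x) dx
First compute the integral of 7x + 10:
F(x) = (7/2)x^2 + 10x
F(3) = 7/2 * 9 + 10 * 3 = 123/2
F(0) = 7/2 * 0 + 10 * 0 = 0
Integral = 123/2 - 0 = 123/2
Average = (123/2) / (3 - 0) = (123/2) / 3
= 41/2 = 20.50

20.50


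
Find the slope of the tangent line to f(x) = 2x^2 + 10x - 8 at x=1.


The slope of the tangent line equals f'(x) at the point.
f(x) = 2x^2 + 10x - 8
f'(x) = 4x + 10
At x = 1:
f'(1) = 4 * 1 + 10
= 4 + 10
= 14

14


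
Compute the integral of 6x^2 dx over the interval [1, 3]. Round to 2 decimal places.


Find the antiderivative of 6x^2:
F(x) = 6/3 * x^3
Apply the Fundamental Theorem of Calculus:
F(3) - F(1)
= 6/3 * 3^3 - 6/3 * 1^3
= 6/3 * (27 - 1)
= 6/3 * 26
= 52 = 52.00

52.00


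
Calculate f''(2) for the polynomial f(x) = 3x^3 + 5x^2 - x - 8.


First derivative:
f'(x) = 9x^2 + 10x - 1
Second derivative:
f''(x) = 18x + 10
Substitute x = 2:
f''(2) = 18 * 2 + 10
= 36 + 10
= 46

46


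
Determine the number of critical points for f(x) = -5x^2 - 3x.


Find where f'(x) = 0:
f'(x) = -10x - 3
Set f'(x) = 0:
-10x - 3 = 0
x = 3 / (-10) = -3/10
This is a linear equation in x, so there is exactly one solution.
Number of critical points: 1

1


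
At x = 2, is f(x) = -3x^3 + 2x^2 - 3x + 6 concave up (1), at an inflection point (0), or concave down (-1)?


Concavity is determined by the sign of f''(x).
f(x) = -3x^3 + 2x^2 - 3x + 6
f'(x) = -9x^2 + 4x - 3
f''(x) = -18x + 4
f''(2) = -18 * 2 + 4
= -36 + 4
= -32
Since f''(2) < 0, the function is concave down (-1)

-1


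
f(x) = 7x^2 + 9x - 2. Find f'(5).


Differentiate term by term using power and sum rules:
f(x) = 7x^2 + 9x - 2
f'(x) = 14x + 9
Substitute x = 5:
f'(5) = 14 * 5 + 9
= 70 + 9
= 79

79


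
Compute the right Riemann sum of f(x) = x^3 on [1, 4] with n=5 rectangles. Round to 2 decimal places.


Right Riemann sum uses right endpoints of each subinterval.
Interval: [1, 4], n = 5
dx = (4 - 1) / 5 = 3/5
Right endpoints: [8/5, 11/5, 14/5, 17/5, 4]
f values: [512/125, 1331/125, 2744/125, 4913/125, 64]
Sum = dx * (sum of f values)
= 3/5 * 140
= 84 = 84.00

84.00


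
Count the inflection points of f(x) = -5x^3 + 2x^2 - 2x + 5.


Inflection points occur where f''(x) = 0 and concavity changes.
f(x) = -5x^3 + 2x^2 - 2x + 5
f'(x) = -15x^2 + 4x - 2
f''(x) = -30x + 4
Set f''(x) = 0:
-30x + 4 = 0
x = -4 / (-30) = 2/15
Since f''(x) is linear (degree 1), it changes sign at this point.
Therefore there is exactly 1 inflection point.

1


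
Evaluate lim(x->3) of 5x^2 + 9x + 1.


Since polynomials are continuous, we use direct substitution.
lim(x->3) of 5x^2 + 9x + 1
= 5 * 3^2 + 9 * 3 + 1
= 45 + 27 + 1
= 73

73


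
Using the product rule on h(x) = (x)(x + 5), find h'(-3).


Let u(x) = x and v(x) = x + 5
u'(x) = 1
v'(x) = 1
Product rule: h'(x) = u'(x)*v(x) + u(x)*v'(x)
= 1 * (x + 5) + (x) * 1
At x = -3:
u(-3) = 1 * (-3) + 0 = -3
v(-3) = 1 * (-3) + 5 = 2
h'(-3) = 1 * 2 + (-3) * 1
= 2 - 3
= -1

-1


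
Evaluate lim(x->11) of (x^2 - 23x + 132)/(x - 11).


Direct substitution gives 0/0, so we factor the numerator.
Factor: (x^2 - 23x + 132) = (x - 11)(x - 12)
Cancel the common factor (x - 11):
(x^2 - 23x + 132)/(x - 11) = (x - 12)
Now substitute x = 11:
= (11) - (12) = -1

-1


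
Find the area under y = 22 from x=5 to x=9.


The area under a constant function y = 22 is a rectangle.
Width = 9 - 5 = 4
Height = 22
Area = width * height
= 4 * 22
= 88

88


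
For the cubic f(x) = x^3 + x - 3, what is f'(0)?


Differentiate f(x) = x^3 + x - 3 term by term:
f'(x) = 3x^2 + 1
Substitute x = 0:
f'(0) = 3 * 0^2 + 0 * 0 + 1
= 0 + 0 + 1
= 1

1


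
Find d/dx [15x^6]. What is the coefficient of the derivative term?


We apply the power rule: d/dx [ax^n] = a*n * x^(n-1)
d/dx [15x^6]
= 15 * 6 * x^(6-1)
= 90x^5
The coefficient is 90

90


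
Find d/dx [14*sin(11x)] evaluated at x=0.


Apply the chain rule to differentiate 14*sin(11x):
d/dx [14*sin(11x)]
= 14 * cos(11x) * d/dx(11x)
= 14 * 11 * cos(11x)
= 154 * cos(11x)
Evaluate at x = 0:
= 154 * cos(0)
= 154 * 1
= 154

154


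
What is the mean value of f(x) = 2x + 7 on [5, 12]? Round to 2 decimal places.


Average value = 1/(b-a) * integral from a to b of f(x) dx
First compute the integral of 2x + 7:
F(x) = x^2 + 7x
F(12) = 1 * 144 + 7 * 12 = 228
F(5) = 1 * 25 + 7 * 5 = 60
Integral = 228 - 60 = 168
Average = 168 / (12 - 5) = 168 / 7
= 24 = 24.00

24.00


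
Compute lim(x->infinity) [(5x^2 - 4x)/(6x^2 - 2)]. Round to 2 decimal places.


For limits at infinity with equal-degree polynomials,
we compare leading coefficients.
Numerator leading term: 5x^2
Denominator leading term: 6x^2
Divide both by x^2:
lim = (5 - 4/x) / (6 - 2/x^2)
As x -> infinity, the 1/x and 1/x^2 terms vanish:
= 5/6 ≈ 0.83

0.83


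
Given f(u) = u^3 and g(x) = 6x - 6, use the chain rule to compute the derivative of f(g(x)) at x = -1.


Using the chain rule: (f(g(x)))' = f'(g(x)) * g'(x)
First, find g(-1):
g(-1) = 6 * (-1) - 6 = -12
Next, f'(u) = 3u^2
And g'(x) = 6
So f'(g(-1)) * g'(-1)
= 3 * (-12)^2 * 6
= 3 * 144 * 6
= 2592

2592


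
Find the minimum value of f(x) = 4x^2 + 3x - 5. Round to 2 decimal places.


For a quadratic f(x) = ax^2 + bx + c with a > 0, the minimum is at the vertex.
Vertex x-coordinate: x = -b/(2a)
x = -(3) / (2 * 4)
x = -3/8
Substitute back to find the minimum value:
f(-3/8) = 4 * (-3/8)^2 + 3 * (-3/8) - 5
= 9/16 - 9/8 - 5
= -89/16 ≈ -5.56

-5.56


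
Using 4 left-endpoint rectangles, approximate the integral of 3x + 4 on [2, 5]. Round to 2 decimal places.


Left Riemann sum uses left endpoints of each subinterval.
Interval: [2, 5], n = 4
dx = (5 - 2) / 4 = 3/4
Left endpoints: [2, 11/4, 7/2, 17/4]
f values: [10, 49/4, 29/2, 67/4]
Sum = dx * (sum of f values)
= 3/4 * 107/2
= 321/8 ≈ 40.13

40.13


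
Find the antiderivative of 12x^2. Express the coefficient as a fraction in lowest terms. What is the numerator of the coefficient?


Apply the power rule for integration:
integral of ax^n dx = a/(n+1) * x^(n+1) + C
integral of 12x^2 dx
= 12/3 * x^3 + C
= 4 * x^3 + C
The coefficient in lowest terms is 4 = 4/1, so its numerator is 4

4


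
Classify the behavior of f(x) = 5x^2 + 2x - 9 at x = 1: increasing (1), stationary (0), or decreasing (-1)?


Compute f'(x) to determine behavior:
f'(x) = 10x + 2
f'(1) = 10 * 1 + 2
= 10 + 2
= 12
Since f'(1) > 0, the function is increasing (1)

1


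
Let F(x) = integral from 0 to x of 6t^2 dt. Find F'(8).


By the Fundamental Theorem of Calculus (Part 1):
If F(x) = integral from 0 to x of f(t) dt, then F'(x) = f(x)
Here f(t) = 6t^2
So F'(x) = 6x^2
Evaluate at x = 8:
F'(8) = 6 * 8^2
= 6 * 64
= 384

384


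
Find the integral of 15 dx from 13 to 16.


The integral of a constant k over [a, b] equals k * (b - a).
integral from 13 to 16 of 15 dx
= 15 * (16 - 13)
= 15 * 3
= 45

45


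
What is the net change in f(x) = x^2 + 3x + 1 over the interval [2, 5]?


Net change = f(b) - f(a)
f(x) = x^2 + 3x + 1
Compute f(5):
f(5) = 1 * 5^2 + 3 * 5 + 1
= 25 + 15 + 1
= 41
Compute f(2):
f(2) = 1 * 2^2 + 3 * 2 + 1
= 4 + 6 + 1
= 11
Net change = 41 - 11 = 30

30


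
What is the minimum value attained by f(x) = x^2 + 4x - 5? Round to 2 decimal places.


For a quadratic f(x) = ax^2 + bx + c with a > 0, the minimum is at the vertex.
Vertex x-coordinate: x = -b/(2a)
x = -(4) / (2 * 1)
x = -4/2 = -2
Substitute back to find the minimum value:
f(-2) = 1 * (-2)^2 + 4 * (-2) - 5
= 4 - 8 - 5
= -9 = -9.00

-9.00


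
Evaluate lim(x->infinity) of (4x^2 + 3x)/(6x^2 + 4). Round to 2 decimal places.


For limits at infinity with equal-degree polynomials,
we compare leading coefficients.
Numerator leading term: 4x^2
Denominator leading term: 6x^2
Divide both by x^2:
lim = (4 + 3/x) / (6 + 4/x^2)
As x -> infinity, the 1/x and 1/x^2 terms vanish:
= 4/6 = 2/3 ≈ 0.67

0.67


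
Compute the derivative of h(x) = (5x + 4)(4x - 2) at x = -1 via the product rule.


Let u(x) = 5x + 4 and v(x) = 4x - 2
u'(x) = 5
v'(x) = 4
Product rule: h'(x) = u'(x)*v(x) + u(x)*v'(x)
= 5 * (4x - 2) + (5x + 4) * 4
At x = -1:
u(-1) = 5 * (-1) + 4 = -1
v(-1) = 4 * (-1) - 2 = -6
h'(-1) = 5 * (-6) + (-1) * 4
= -30 - 4
= -34

-34


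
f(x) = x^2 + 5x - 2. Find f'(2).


Differentiate term by term using power and sum rules:
f(x) = x^2 + 5x - 2
f'(x) = 2x + 5
Substitute x = 2:
f'(2) = 2 * 2 + 5
= 4 + 5
= 9

9


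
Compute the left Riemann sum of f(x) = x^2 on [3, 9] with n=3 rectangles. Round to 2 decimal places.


Left Riemann sum uses left endpoints of each subinterval.
Interval: [3, 9], n = 3
dx = (9 - 3) / 3 = 2
Left endpoints: [3, 5, 7]
f values: [9, 25, 49]
Sum = dx * (sum of f values)
= 2 * 83
= 166 = 166.00

166.00


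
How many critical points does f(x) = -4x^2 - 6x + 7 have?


Find where f'(x) = 0:
f'(x) = -8x - 6
Set f'(x) = 0:
-8x - 6 = 0
x = 6 / (-8) = -3/4
This is a linear equation in x, so there is exactly one solution.
Number of critical points: 1

1


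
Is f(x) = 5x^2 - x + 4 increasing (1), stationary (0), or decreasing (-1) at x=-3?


Compute f'(x) to determine behavior:
f'(x) = 10x - 1
f'(-3) = 10 * (-3) - 1
= -30 - 1
= -31
Since f'(-3) < 0, the function is decreasing (-1)

-1


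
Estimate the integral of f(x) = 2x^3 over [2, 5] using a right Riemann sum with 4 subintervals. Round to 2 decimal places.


Right Riemann sum uses right endpoints of each subinterval.
Interval: [2, 5], n = 4
dx = (5 - 2) / 4 = 3/4
Right endpoints: [11/4, 7/2, 17/4, 5]
f values: [1331/32, 343/4, 4913/32, 250]
Sum = dx * (sum of f values)
= 3/4 * 4247/8
= 12741/32 ≈ 398.16

398.16


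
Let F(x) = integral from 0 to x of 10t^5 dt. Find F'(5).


By the Fundamental Theorem of Calculus (Part 1):
If F(x) = integral from 0 to x of f(t) dt, then F'(x) = f(x)
Here f(t) = 10t^5
So F'(x) = 10x^5
Evaluate at x = 5:
F'(5) = 10 * 5^5
= 10 * 3125
= 31250

31250


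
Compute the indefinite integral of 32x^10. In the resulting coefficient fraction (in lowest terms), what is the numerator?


Apply the power rule for integration:
integral of ax^n dx = a/(n+1) * x^(n+1) + C
integral of 32x^10 dx
= 32/11 * x^11 + C
The coefficient in lowest terms is 32/11, and its numerator is 32

32


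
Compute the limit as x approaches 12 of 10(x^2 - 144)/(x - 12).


Direct substitution gives 0/0, so we factor the numerator.
Factor: 10(x^2 - 144) = 10 * (x - 12)(x + 12)
Cancel the common factor (x - 12):
10(x^2 - 144)/(x - 12) = 10 * (x + 12)
Now substitute x = 12:
= 10 * (12 + 12) = 240

240


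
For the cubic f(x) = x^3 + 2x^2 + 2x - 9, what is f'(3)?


Differentiate f(x) = x^3 + 2x^2 + 2x - 9 term by term:
f'(x) = 3x^2 + 4x + 2
Substitute x = 3:
f'(3) = 3 * 3^2 + 4 * 3 + 2
= 27 + 12 + 2
= 41

41


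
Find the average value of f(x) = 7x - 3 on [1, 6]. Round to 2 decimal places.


Average value = 1/(b-a) * integral from a to b of f(x) dx
First compute the integral of 7x - 3:
F(x) = (7/2)x^2 - 3x
F(6) = 7/2 * 36 - 3 * 6 = 108
F(1) = 7/2 * 1 - 3 * 1 = 1/2
Integral = 108 - 1/2 = 215/2
Average = (215/2) / (6 - 1) = (215/2) / 5
= 43/2 = 21.50

21.50


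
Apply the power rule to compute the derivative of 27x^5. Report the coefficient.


We apply the power rule: d/dx [ax^n] = a*n * x^(n-1)
d/dx [27x^5]
= 27 * 5 * x^(5-1)
= 135x^4
The coefficient is 135

135


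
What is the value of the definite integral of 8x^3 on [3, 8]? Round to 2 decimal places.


Find the antiderivative of 8x^3:
F(x) = 8/4 * x^4
Apply the Fundamental Theorem of Calculus:
F(8) - F(3)
= 8/4 * 8^4 - 8/4 * 3^4
= 8/4 * (4096 - 81)
= 8/4 * 4015
= 8030 = 8030.00

8030.00


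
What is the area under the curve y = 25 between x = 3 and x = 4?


The area under a constant function y = 25 is a rectangle.
Width = 4 - 3 = 1
Height = 25
Area = width * height
= 1 * 25
= 25

25


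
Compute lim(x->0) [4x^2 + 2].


Since polynomials are continuous, we use direct substitution.
lim(x->0) of 4x^2 + 2
= 4 * 0^2 + 0 * 0 + 2
= 0 + 0 + 2
= 2

2


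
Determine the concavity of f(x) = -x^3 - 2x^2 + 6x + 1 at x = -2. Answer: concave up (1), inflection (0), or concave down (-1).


Concavity is determined by the sign of f''(x).
f(x) = -x^3 - 2x^2 + 6x + 1
f'(x) = -3x^2 - 4x + 6
f''(x) = -6x - 4
f''(-2) = -6 * (-2) - 4
= 12 - 4
= 8
Since f''(-2) > 0, the function is concave up (1)

1


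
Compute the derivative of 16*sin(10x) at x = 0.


Apply the chain rule to differentiate 16*sin(10x):
d/dx [16*sin(10x)]
= 16 * cos(10x) * d/dx(10x)
= 16 * 10 * cos(10x)
= 160 * cos(10x)
Evaluate at x = 0:
= 160 * cos(0)
= 160 * 1
= 160

160


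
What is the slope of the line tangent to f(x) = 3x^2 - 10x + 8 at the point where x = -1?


The slope of the tangent line equals f'(x) at the point.
f(x) = 3x^2 - 10x + 8
f'(x) = 6x - 10
At x = -1:
f'(-1) = 6 * (-1) - 10
= -6 - 10
= -16

-16


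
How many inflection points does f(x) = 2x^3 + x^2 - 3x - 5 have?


Inflection points occur where f''(x) = 0 and concavity changes.
f(x) = 2x^3 + x^2 - 3x - 5
f'(x) = 6x^2 + 2x - 3
f''(x) = 12x + 2
Set f''(x) = 0:
12x + 2 = 0
x = -2 / 12 = -1/6
Since f''(x) is linear (degree 1), it changes sign at this point.
Therefore there is exactly 1 inflection point.

1


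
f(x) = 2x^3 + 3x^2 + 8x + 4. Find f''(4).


First derivative:
f'(x) = 6x^2 + 6x + 8
Second derivative:
f''(x) = 12x + 6
Substitute x = 4:
f''(4) = 12 * 4 + 6
= 48 + 6
= 54

54


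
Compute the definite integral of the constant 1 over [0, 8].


The integral of a constant k over [a, b] equals k * (b - a).
integral from 0 to 8 of 1 dx
= 1 * (8 - 0)
= 1 * 8
= 8

8


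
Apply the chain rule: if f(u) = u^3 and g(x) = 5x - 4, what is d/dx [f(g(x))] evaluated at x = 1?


Using the chain rule: (f(g(x)))' = f'(g(x)) * g'(x)
First, find g(1):
g(1) = 5 * 1 - 4 = 1
Next, f'(u) = 3u^2
And g'(x) = 5
So f'(g(1)) * g'(1)
= 3 * 1^2 * 5
= 3 * 1 * 5
= 15

15


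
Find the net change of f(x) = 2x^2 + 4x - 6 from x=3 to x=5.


Net change = f(b) - f(a)
f(x) = 2x^2 + 4x - 6
Compute f(5):
f(5) = 2 * 5^2 + 4 * 5 - 6
= 50 + 20 - 6
= 64
Compute f(3):
f(3) = 2 * 3^2 + 4 * 3 - 6
= 18 + 12 - 6
= 24
Net change = 64 - 24 = 40

40


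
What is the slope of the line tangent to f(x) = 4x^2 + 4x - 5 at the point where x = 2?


The slope of the tangent line equals f'(x) at the point.
f(x) = 4x^2 + 4x - 5
f'(x) = 8x + 4
At x = 2:
f'(2) = 8 * 2 + 4
= 16 + 4
= 20

20


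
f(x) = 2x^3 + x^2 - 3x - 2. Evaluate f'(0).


Differentiate f(x) = 2x^3 + x^2 - 3x - 2 term by term:
f'(x) = 6x^2 + 2x - 3
Substitute x = 0:
f'(0) = 6 * 0^2 + 2 * 0 - 3
= 0 + 0 - 3
= -3

-3


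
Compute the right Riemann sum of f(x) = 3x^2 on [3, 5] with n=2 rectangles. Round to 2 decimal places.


Right Riemann sum uses right endpoints of each subinterval.
Interval: [3, 5], n = 2
dx = (5 - 3) / 2 = 1
Right endpoints: [4, 5]
f values: [48, 75]
Sum = dx * (sum of f values)
= 1 * 123
= 123 = 123.00

123.00


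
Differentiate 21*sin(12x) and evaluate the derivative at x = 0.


Apply the chain rule to differentiate 21*sin(12x):
d/dx [21*sin(12x)]
= 21 * cos(12x) * d/dx(12x)
= 21 * 12 * cos(12x)
= 252 * cos(12x)
Evaluate at x = 0:
= 252 * cos(0)
= 252 * 1
= 252

252


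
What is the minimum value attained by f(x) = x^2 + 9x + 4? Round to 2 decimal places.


For a quadratic f(x) = ax^2 + bx + c with a > 0, the minimum is at the vertex.
Vertex x-coordinate: x = -b/(2a)
x = -(9) / (2 * 1)
x = -9/2
Substitute back to find the minimum value:
f(-9/2) = 1 * (-9/2)^2 + 9 * (-9/2) + 4
= 81/4 - 81/2 + 4
= -65/4 = -16.25

-16.25


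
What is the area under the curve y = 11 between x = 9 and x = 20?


The area under a constant function y = 11 is a rectangle.
Width = 20 - 9 = 11
Height = 11
Area = width * height
= 11 * 11
= 121

121


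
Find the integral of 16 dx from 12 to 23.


The integral of a constant k over [a, b] equals k * (b - a).
integral from 12 to 23 of 16 dx
= 16 * (23 - 12)
= 16 * 11
= 176

176


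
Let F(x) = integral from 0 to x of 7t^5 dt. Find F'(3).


By the Fundamental Theorem of Calculus (Part 1):
If F(x) = integral from 0 to x of f(t) dt, then F'(x) = f(x)
Here f(t) = 7t^5
So F'(x) = 7x^5
Evaluate at x = 3:
F'(3) = 7 * 3^5
= 7 * 243
= 1701

1701


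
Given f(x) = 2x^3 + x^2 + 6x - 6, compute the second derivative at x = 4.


First derivative:
f'(x) = 6x^2 + 2x + 6
Second derivative:
f''(x) = 12x + 2
Substitute x = 4:
f''(4) = 12 * 4 + 2
= 48 + 2
= 50

50


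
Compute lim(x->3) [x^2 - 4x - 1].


Since polynomials are continuous, we use direct substitution.
lim(x->3) of x^2 - 4x - 1
= 1 * 3^2 - 4 * 3 - 1
= 9 - 12 - 1
= -4

-4


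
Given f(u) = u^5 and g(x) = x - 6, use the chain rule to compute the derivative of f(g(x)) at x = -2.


Using the chain rule: (f(g(x)))' = f'(g(x)) * g'(x)
First, find g(-2):
g(-2) = 1 * (-2) - 6 = -8
Next, f'(u) = 5u^4
And g'(x) = 1
So f'(g(-2)) * g'(-2)
= 5 * (-8)^4 * 1
= 5 * 4096 * 1
= 20480

20480


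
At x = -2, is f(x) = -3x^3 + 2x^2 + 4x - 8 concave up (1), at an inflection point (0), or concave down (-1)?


Concavity is determined by the sign of f''(x).
f(x) = -3x^3 + 2x^2 + 4x - 8
f'(x) = -9x^2 + 4x + 4
f''(x) = -18x + 4
f''(-2) = -18 * (-2) + 4
= 36 + 4
= 40
Since f''(-2) > 0, the function is concave up (1)

1


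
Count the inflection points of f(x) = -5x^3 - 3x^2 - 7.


Inflection points occur where f''(x) = 0 and concavity changes.
f(x) = -5x^3 - 3x^2 - 7
f'(x) = -15x^2 - 6x
f''(x) = -30x - 6
Set f''(x) = 0:
-30x - 6 = 0
x = 6 / (-30) = -1/5
Since f''(x) is linear (degree 1), it changes sign at this point.
Therefore there is exactly 1 inflection point.

1


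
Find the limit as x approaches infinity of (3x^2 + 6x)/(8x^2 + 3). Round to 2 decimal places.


For limits at infinity with equal-degree polynomials,
we compare leading coefficients.
Numerator leading term: 3x^2
Denominator leading term: 8x^2
Divide both by x^2:
lim = (3 + 6/x) / (8 + 3/x^2)
As x -> infinity, the 1/x and 1/x^2 terms vanish:
= 3/8 ≈ 0.38

0.38


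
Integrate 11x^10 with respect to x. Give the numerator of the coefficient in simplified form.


Apply the power rule for integration:
integral of ax^n dx = a/(n+1) * x^(n+1) + C
integral of 11x^10 dx
= 11/11 * x^11 + C
= 1 * x^11 + C
The coefficient in lowest terms is 1 = 1/1, so its numerator is 1

1


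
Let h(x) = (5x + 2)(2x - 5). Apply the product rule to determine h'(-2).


Let u(x) = 5x + 2 and v(x) = 2x - 5
u'(x) = 5
v'(x) = 2
Product rule: h'(x) = u'(x)*v(x) + u(x)*v'(x)
= 5 * (2x - 5) + (5x + 2) * 2
At x = -2:
u(-2) = 5 * (-2) + 2 = -8
v(-2) = 2 * (-2) - 5 = -9
h'(-2) = 5 * (-9) + (-8) * 2
= -45 - 16
= -61

-61


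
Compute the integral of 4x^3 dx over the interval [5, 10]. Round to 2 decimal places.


Find the antiderivative of 4x^3:
F(x) = 4/4 * x^4
Apply the Fundamental Theorem of Calculus:
F(10) - F(5)
= 4/4 * 10^4 - 4/4 * 5^4
= 4/4 * (10000 - 625)
= 4/4 * 9375
= 9375 = 9375.00

9375.00


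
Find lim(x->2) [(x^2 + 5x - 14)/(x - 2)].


Direct substitution gives 0/0, so we factor the numerator.
Factor: (x^2 + 5x - 14) = (x - 2)(x + 7)
Cancel the common factor (x - 2):
(x^2 + 5x - 14)/(x - 2) = (x + 7)
Now substitute x = 2:
= (2) - (-7) = 9

9


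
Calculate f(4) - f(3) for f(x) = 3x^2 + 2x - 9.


Net change = f(b) - f(a)
f(x) = 3x^2 + 2x - 9
Compute f(4):
f(4) = 3 * 4^2 + 2 * 4 - 9
= 48 + 8 - 9
= 47
Compute f(3):
f(3) = 3 * 3^2 + 2 * 3 - 9
= 27 + 6 - 9
= 24
Net change = 47 - 24 = 23

23


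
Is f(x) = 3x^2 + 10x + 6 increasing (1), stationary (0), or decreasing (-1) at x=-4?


Compute f'(x) to determine behavior:
f'(x) = 6x + 10
f'(-4) = 6 * (-4) + 10
= -24 + 10
= -14
Since f'(-4) < 0, the function is decreasing (-1)

-1


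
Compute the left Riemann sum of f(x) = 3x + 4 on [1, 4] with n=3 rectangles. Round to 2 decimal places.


Left Riemann sum uses left endpoints of each subinterval.
Interval: [1, 4], n = 3
dx = (4 - 1) / 3 = 1
Left endpoints: [1, 2, 3]
f values: [7, 10, 13]
Sum = dx * (sum of f values)
= 1 * 30
= 30 = 30.00

30.00


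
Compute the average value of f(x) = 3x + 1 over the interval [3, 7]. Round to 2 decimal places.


Average value = 1/(b-a) * integral from a to b of f(x) dx
First compute the integral of 3x + 1:
F(x) = (3/2)x^2 + x
F(7) = 3/2 * 49 + 1 * 7 = 161/2
F(3) = 3/2 * 9 + 1 * 3 = 33/2
Integral = 161/2 - 33/2 = 64
Average = 64 / (7 - 3) = 64 / 4
= 16 = 16.00

16.00


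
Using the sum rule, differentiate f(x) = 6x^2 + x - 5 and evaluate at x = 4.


Differentiate term by term using power and sum rules:
f(x) = 6x^2 + x - 5
f'(x) = 12x + 1
Substitute x = 4:
f'(4) = 12 * 4 + 1
= 48 + 1
= 49

49


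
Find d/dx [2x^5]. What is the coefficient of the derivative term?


We apply the power rule: d/dx [ax^n] = a*n * x^(n-1)
d/dx [2x^5]
= 2 * 5 * x^(5-1)
= 10x^4
The coefficient is 10

10


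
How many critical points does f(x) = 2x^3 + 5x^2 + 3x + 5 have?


Find where f'(x) = 0:
f(x) = 2x^3 + 5x^2 + 3x + 5
f'(x) = 6x^2 + 10x + 3
This is a quadratic in x. Use the discriminant to count real roots.
Discriminant = (10)^2 - 4 * 6 * 3
= 100 - 72
= 28
Since discriminant > 0, f'(x) = 0 has 2 real solutions.
Number of critical points: 2

2


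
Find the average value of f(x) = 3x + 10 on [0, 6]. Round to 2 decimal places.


Average value = 1/(b-a) * integral from a to b of f(x) dx
First compute the integral of 3x + 10:
F(x) = (3/2)x^2 + 10x
F(6) = 3/2 * 36 + 10 * 6 = 114
F(0) = 3/2 * 0 + 10 * 0 = 0
Integral = 114 - 0 = 114
Average = 114 / (6 - 0) = 114 / 6
= 19 = 19.00

19.00


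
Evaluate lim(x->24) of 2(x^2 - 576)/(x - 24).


Direct substitution gives 0/0, so we factor the numerator.
Factor: 2(x^2 - 576) = 2 * (x - 24)(x + 24)
Cancel the common factor (x - 24):
2(x^2 - 576)/(x - 24) = 2 * (x + 24)
Now substitute x = 24:
= 2 * (24 + 24) = 96

96


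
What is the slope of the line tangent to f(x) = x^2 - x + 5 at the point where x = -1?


The slope of the tangent line equals f'(x) at the point.
f(x) = x^2 - x + 5
f'(x) = 2x - 1
At x = -1:
f'(-1) = 2 * (-1) - 1
= -2 - 1
= -3

-3


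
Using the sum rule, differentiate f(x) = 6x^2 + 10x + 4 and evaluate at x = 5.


Differentiate term by term using power and sum rules:
f(x) = 6x^2 + 10x + 4
f'(x) = 12x + 10
Substitute x = 5:
f'(5) = 12 * 5 + 10
= 60 + 10
= 70

70


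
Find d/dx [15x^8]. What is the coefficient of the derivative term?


We apply the power rule: d/dx [ax^n] = a*n * x^(n-1)
d/dx [15x^8]
= 15 * 8 * x^(8-1)
= 120x^7
The coefficient is 120

120


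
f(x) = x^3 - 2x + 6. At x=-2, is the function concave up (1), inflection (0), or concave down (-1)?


Concavity is determined by the sign of f''(x).
f(x) = x^3 - 2x + 6
f'(x) = 3x^2 - 2
f''(x) = 6x
f''(-2) = 6 * (-2) + 0
= -12 + 0
= -12
Since f''(-2) < 0, the function is concave down (-1)

-1


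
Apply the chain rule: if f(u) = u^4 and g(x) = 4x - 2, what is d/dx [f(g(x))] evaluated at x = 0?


Using the chain rule: (f(g(x)))' = f'(g(x)) * g'(x)
First, find g(0):
g(0) = 4 * 0 - 2 = -2
Next, f'(u) = 4u^3
And g'(x) = 4
So f'(g(0)) * g'(0)
= 4 * (-2)^3 * 4
= 4 * (-8) * 4
= -128

-128


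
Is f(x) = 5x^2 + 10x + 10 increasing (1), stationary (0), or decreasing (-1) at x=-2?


Compute f'(x) to determine behavior:
f'(x) = 10x + 10
f'(-2) = 10 * (-2) + 10
= -20 + 10
= -10
Since f'(-2) < 0, the function is decreasing (-1)

-1


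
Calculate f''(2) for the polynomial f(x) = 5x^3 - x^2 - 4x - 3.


First derivative:
f'(x) = 15x^2 - 2x - 4
Second derivative:
f''(x) = 30x - 2
Substitute x = 2:
f''(2) = 30 * 2 - 2
= 60 - 2
= 58

58


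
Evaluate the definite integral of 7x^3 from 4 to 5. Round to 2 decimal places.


Find the antiderivative of 7x^3:
F(x) = 7/4 * x^4
Apply the Fundamental Theorem of Calculus:
F(5) - F(4)
= 7/4 * 5^4 - 7/4 * 4^4
= 7/4 * (625 - 256)
= 7/4 * 369
= 2583/4 = 645.75

645.75


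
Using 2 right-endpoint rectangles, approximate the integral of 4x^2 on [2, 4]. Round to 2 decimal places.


Right Riemann sum uses right endpoints of each subinterval.
Interval: [2, 4], n = 2
dx = (4 - 2) / 2 = 1
Right endpoints: [3, 4]
f values: [36, 64]
Sum = dx * (sum of f values)
= 1 * 100
= 100 = 100.00

100.00


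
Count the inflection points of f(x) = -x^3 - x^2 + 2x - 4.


Inflection points occur where f''(x) = 0 and concavity changes.
f(x) = -x^3 - x^2 + 2x - 4
f'(x) = -3x^2 - 2x + 2
f''(x) = -6x - 2
Set f''(x) = 0:
-6x - 2 = 0
x = 2 / (-6) = -1/3
Since f''(x) is linear (degree 1), it changes sign at this point.
Therefore there is exactly 1 inflection point.

1


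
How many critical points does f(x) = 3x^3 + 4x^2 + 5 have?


Find where f'(x) = 0:
f(x) = 3x^3 + 4x^2 + 5
f'(x) = 9x^2 + 8x
This is a quadratic in x. Use the discriminant to count real roots.
Discriminant = (8)^2 - 4 * 9 * 0
= 64 - 0
= 64
Since discriminant > 0, f'(x) = 0 has 2 real solutions.
Number of critical points: 2

2


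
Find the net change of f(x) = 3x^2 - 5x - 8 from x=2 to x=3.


Net change = f(b) - f(a)
f(x) = 3x^2 - 5x - 8
Compute f(3):
f(3) = 3 * 3^2 - 5 * 3 - 8
= 27 - 15 - 8
= 4
Compute f(2):
f(2) = 3 * 2^2 - 5 * 2 - 8
= 12 - 10 - 8
= -6
Net change = 4 - (-6) = 10

10


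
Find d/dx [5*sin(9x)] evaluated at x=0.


Apply the chain rule to differentiate 5*sin(9x):
d/dx [5*sin(9x)]
= 5 * cos(9x) * d/dx(9x)
= 5 * 9 * cos(9x)
= 45 * cos(9x)
Evaluate at x = 0:
= 45 * cos(0)
= 45 * 1
= 45

45


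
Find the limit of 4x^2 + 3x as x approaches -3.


Since polynomials are continuous, we use direct substitution.
lim(x->-3) of 4x^2 + 3x
= 4 * (-3)^2 + 3 * (-3) + 0
= 36 - 9 + 0
= 27

27


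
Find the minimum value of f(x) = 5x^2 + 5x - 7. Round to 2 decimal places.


For a quadratic f(x) = ax^2 + bx + c with a > 0, the minimum is at the vertex.
Vertex x-coordinate: x = -b/(2a)
x = -(5) / (2 * 5)
x = -5/10 = -1/2
Substitute back to find the minimum value:
f(-1/2) = 5 * (-1/2)^2 + 5 * (-1/2) - 7
= 5/4 - 5/2 - 7
= -33/4 = -8.25

-8.25


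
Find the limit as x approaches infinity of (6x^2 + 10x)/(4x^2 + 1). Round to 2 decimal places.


For limits at infinity with equal-degree polynomials,
we compare leading coefficients.
Numerator leading term: 6x^2
Denominator leading term: 4x^2
Divide both by x^2:
lim = (6 + 10/x) / (4 + 1/x^2)
As x -> infinity, the 1/x and 1/x^2 terms vanish:
= 6/4 = 3/2 = 1.50

1.50


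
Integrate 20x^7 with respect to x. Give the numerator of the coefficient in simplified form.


Apply the power rule for integration:
integral of ax^n dx = a/(n+1) * x^(n+1) + C
integral of 20x^7 dx
= 20/8 * x^8 + C
= 5/2 * x^8 + C
The coefficient in lowest terms is 5/2, and its numerator is 5

5


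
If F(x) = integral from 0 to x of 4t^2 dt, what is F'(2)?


By the Fundamental Theorem of Calculus (Part 1):
If F(x) = integral from 0 to x of f(t) dt, then F'(x) = f(x)
Here f(t) = 4t^2
So F'(x) = 4x^2
Evaluate at x = 2:
F'(2) = 4 * 2^2
= 4 * 4
= 16

16


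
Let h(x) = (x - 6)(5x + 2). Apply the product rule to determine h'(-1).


Let u(x) = x - 6 and v(x) = 5x + 2
u'(x) = 1
v'(x) = 5
Product rule: h'(x) = u'(x)*v(x) + u(x)*v'(x)
= 1 * (5x + 2) + (x - 6) * 5
At x = -1:
u(-1) = 1 * (-1) - 6 = -7
v(-1) = 5 * (-1) + 2 = -3
h'(-1) = 1 * (-3) + (-7) * 5
= -3 - 35
= -38

-38


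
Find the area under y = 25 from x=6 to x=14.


The area under a constant function y = 25 is a rectangle.
Width = 14 - 6 = 8
Height = 25
Area = width * height
= 8 * 25
= 200

200


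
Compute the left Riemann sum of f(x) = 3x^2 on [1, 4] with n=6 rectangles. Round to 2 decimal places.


Left Riemann sum uses left endpoints of each subinterval.
Interval: [1, 4], n = 6
dx = (4 - 1) / 6 = 1/2
Left endpoints: [1, 3/2, 2, 5/2, 3, 7/2]
f values: [3, 27/4, 12, 75/4, 27, 147/4]
Sum = dx * (sum of f values)
= 1/2 * 417/4
= 417/8 ≈ 52.13

52.13


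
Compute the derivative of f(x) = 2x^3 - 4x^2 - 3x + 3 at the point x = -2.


Differentiate f(x) = 2x^3 - 4x^2 - 3x + 3 term by term:
f'(x) = 6x^2 - 8x - 3
Substitute x = -2:
f'(-2) = 6 * (-2)^2 - 8 * (-2) - 3
= 24 + 16 - 3
= 37

37


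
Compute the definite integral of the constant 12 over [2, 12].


The integral of a constant k over [a, b] equals k * (b - a).
integral from 2 to 12 of 12 dx
= 12 * (12 - 2)
= 12 * 10
= 120

120


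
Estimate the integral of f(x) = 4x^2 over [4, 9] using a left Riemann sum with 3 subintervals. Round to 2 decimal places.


Left Riemann sum uses left endpoints of each subinterval.
Interval: [4, 9], n = 3
dx = (9 - 4) / 3 = 5/3
Left endpoints: [4, 17/3, 22/3]
f values: [64, 1156/9, 1936/9]
Sum = dx * (sum of f values)
= 5/3 * 3668/9
= 18340/27 ≈ 679.26

679.26


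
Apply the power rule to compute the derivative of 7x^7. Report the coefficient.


We apply the power rule: d/dx [ax^n] = a*n * x^(n-1)
d/dx [7x^7]
= 7 * 7 * x^(7-1)
= 49x^6
The coefficient is 49

49


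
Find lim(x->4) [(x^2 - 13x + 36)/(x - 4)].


Direct substitution gives 0/0, so we factor the numerator.
Factor: (x^2 - 13x + 36) = (x - 4)(x - 9)
Cancel the common factor (x - 4):
(x^2 - 13x + 36)/(x - 4) = (x - 9)
Now substitute x = 4:
= (4) - (9) = -5

-5


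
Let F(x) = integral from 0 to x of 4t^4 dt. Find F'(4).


By the Fundamental Theorem of Calculus (Part 1):
If F(x) = integral from 0 to x of f(t) dt, then F'(x) = f(x)
Here f(t) = 4t^4
So F'(x) = 4x^4
Evaluate at x = 4:
F'(4) = 4 * 4^4
= 4 * 256
= 1024

1024


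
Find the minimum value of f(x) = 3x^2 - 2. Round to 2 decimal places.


For a quadratic f(x) = ax^2 + bx + c with a > 0, the minimum is at the vertex.
Vertex x-coordinate: x = -b/(2a)
x = -(0) / (2 * 3)
x = 0/6 = 0
Substitute back to find the minimum value:
f(0) = 3 * 0^2 + 0 * 0 - 2
= 0 + 0 - 2
= -2 = -2.00

-2.00


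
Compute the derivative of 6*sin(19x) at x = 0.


Apply the chain rule to differentiate 6*sin(19x):
d/dx [6*sin(19x)]
= 6 * cos(19x) * d/dx(19x)
= 6 * 19 * cos(19x)
= 114 * cos(19x)
Evaluate at x = 0:
= 114 * cos(0)
= 114 * 1
= 114

114


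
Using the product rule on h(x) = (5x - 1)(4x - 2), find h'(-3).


Let u(x) = 5x - 1 and v(x) = 4x - 2
u'(x) = 5
v'(x) = 4
Product rule: h'(x) = u'(x)*v(x) + u(x)*v'(x)
= 5 * (4x - 2) + (5x - 1) * 4
At x = -3:
u(-3) = 5 * (-3) - 1 = -16
v(-3) = 4 * (-3) - 2 = -14
h'(-3) = 5 * (-14) + (-16) * 4
= -70 - 64
= -134

-134


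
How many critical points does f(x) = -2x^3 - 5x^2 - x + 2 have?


Find where f'(x) = 0:
f(x) = -2x^3 - 5x^2 - x + 2
f'(x) = -6x^2 - 10x - 1
This is a quadratic in x. Use the discriminant to count real roots.
Discriminant = (-10)^2 - 4 * (-6) * (-1)
= 100 - 24
= 76
Since discriminant > 0, f'(x) = 0 has 2 real solutions.
Number of critical points: 2

2


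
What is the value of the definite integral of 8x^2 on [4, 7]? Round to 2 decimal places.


Find the antiderivative of 8x^2:
F(x) = 8/3 * x^3
Apply the Fundamental Theorem of Calculus:
F(7) - F(4)
= 8/3 * 7^3 - 8/3 * 4^3
= 8/3 * (343 - 64)
= 8/3 * 279
= 744 = 744.00

744.00
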